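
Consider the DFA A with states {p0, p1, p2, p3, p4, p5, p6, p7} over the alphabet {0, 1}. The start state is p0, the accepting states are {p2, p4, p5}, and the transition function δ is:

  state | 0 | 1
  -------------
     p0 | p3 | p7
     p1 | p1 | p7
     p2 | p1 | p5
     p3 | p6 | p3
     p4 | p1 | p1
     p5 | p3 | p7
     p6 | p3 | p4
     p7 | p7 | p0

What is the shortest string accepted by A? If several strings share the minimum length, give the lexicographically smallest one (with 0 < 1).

001

A breadth-first search from p0 reaches an accepting state first via the path p0 → p3 → p6 → p4 on input 001.
No string of length < 3 is accepted (BFS exhausts all shorter strings without reaching an accepting state), and 001 is the lexicographically least accepting string of length 3.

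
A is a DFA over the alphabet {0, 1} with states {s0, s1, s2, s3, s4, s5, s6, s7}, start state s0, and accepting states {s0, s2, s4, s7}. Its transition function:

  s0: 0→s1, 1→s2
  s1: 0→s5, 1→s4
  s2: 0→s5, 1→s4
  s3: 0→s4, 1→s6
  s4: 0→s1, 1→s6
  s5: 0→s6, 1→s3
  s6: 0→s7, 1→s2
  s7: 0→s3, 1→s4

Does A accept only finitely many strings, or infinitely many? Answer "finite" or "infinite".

infinite

State s1 is reachable from the start and can reach an accepting state, and it lies on the cycle s1 → s4 → s1.
Traversing that cycle any number of times yields accepted strings of unbounded length, so the language is infinite.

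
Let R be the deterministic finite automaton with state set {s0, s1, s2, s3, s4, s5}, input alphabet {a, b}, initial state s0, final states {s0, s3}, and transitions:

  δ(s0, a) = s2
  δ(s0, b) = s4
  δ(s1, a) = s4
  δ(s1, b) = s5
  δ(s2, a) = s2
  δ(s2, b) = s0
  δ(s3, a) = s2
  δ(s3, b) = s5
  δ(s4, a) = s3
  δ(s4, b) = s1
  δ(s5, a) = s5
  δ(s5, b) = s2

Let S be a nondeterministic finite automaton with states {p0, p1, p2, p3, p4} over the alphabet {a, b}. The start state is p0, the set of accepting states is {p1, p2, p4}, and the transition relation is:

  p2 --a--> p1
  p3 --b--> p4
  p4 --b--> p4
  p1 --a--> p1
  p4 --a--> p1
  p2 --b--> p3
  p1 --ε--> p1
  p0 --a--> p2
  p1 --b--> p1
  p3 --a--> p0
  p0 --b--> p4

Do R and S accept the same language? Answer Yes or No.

The empty string ε is accepted by R but rejected by S.
So L(R) ≠ L(S).

No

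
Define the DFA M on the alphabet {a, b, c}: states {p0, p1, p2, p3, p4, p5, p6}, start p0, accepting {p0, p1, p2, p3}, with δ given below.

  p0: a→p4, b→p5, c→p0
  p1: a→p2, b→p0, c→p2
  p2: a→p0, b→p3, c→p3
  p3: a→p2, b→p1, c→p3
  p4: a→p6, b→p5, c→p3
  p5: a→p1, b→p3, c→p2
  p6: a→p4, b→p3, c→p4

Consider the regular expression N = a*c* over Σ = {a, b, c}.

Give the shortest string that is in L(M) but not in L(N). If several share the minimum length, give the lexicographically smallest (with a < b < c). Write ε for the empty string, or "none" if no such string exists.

ba

The string ba is accepted by M but not by N.
No shorter string lies in the difference, and ba is the lexicographically first length-2 string in L(M) \ L(N).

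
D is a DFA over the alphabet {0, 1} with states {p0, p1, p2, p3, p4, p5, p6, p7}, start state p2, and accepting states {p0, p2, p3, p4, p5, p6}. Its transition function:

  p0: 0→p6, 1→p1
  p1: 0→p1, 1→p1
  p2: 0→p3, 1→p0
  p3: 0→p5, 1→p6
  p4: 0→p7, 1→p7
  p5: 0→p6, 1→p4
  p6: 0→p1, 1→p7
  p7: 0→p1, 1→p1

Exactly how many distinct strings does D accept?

The useful subgraph on states {p0, p2, p3, p4, p5, p6} is acyclic, so L(D) is finite; the longest accepting path visits 4 useful states, giving maximum string length 3.
Counting accepting paths from p2 by length: 1 of length 0, 2 of length 1, 3 of length 2, 2 of length 3. Total 8.

8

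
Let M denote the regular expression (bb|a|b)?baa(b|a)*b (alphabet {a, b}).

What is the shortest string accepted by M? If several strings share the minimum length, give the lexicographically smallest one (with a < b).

By inspection of the expression, no string of length less than 4 matches, and baab is the lexicographically first match of length 4.

baab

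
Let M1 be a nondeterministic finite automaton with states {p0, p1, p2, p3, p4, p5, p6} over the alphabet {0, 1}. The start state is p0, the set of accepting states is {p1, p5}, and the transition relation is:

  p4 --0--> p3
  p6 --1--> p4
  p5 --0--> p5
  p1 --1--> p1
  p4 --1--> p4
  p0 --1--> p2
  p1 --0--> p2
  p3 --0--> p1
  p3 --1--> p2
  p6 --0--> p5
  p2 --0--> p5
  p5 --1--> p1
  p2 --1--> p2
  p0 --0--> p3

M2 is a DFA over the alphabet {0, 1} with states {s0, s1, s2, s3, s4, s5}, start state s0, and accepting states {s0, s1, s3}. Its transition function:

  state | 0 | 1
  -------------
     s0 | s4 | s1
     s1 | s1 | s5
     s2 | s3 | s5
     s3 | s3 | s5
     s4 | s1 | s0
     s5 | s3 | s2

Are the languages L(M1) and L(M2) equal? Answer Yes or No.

No

The string 001 is accepted by M1 but rejected by M2.
So L(M1) ≠ L(M2).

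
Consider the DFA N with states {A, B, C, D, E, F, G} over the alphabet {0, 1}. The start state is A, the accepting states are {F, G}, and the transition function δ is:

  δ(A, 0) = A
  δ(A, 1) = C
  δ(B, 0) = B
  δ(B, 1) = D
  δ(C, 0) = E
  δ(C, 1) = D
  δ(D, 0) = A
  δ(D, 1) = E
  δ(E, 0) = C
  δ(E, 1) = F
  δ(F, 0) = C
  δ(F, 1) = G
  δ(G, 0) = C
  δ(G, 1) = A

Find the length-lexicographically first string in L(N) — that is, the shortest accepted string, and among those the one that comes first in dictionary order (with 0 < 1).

101

A breadth-first search from A reaches an accepting state first via the path A → C → E → F on input 101.
No string of length < 3 is accepted (BFS exhausts all shorter strings without reaching an accepting state), and 101 is the lexicographically least accepting string of length 3.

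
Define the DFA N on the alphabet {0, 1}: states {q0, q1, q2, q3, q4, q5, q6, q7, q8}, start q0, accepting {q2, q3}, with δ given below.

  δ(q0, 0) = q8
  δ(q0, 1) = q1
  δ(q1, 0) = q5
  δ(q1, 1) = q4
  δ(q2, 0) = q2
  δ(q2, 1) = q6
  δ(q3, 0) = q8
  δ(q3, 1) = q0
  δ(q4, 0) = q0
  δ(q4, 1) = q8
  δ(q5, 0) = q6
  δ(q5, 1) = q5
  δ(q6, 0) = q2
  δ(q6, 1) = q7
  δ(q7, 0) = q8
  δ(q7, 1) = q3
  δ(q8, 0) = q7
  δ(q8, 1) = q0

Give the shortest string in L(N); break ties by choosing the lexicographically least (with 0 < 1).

A breadth-first search from q0 reaches an accepting state first via the path q0 → q8 → q7 → q3 on input 001.
No string of length < 3 is accepted (BFS exhausts all shorter strings without reaching an accepting state), and 001 is the lexicographically least accepting string of length 3.

001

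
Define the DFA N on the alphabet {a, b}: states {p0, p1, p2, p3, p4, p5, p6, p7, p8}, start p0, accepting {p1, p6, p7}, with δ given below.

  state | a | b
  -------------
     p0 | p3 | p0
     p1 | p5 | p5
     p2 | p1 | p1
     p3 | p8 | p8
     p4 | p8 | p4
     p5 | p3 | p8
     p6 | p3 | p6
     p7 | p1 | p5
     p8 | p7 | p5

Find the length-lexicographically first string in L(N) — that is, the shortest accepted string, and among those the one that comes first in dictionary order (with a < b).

A breadth-first search from p0 reaches an accepting state first via the path p0 → p3 → p8 → p7 on input aaa.
No string of length < 3 is accepted (BFS exhausts all shorter strings without reaching an accepting state), and aaa is the lexicographically least accepting string of length 3.

aaa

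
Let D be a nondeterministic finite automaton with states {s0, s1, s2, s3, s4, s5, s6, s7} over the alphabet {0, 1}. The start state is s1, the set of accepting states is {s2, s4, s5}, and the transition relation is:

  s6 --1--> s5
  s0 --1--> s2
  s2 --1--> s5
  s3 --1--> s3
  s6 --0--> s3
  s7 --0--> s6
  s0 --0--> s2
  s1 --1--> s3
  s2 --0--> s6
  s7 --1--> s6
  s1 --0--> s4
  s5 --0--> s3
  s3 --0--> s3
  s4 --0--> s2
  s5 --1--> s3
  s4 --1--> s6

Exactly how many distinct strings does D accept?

5

The useful subgraph on states {s1, s2, s4, s5, s6} is acyclic, so L(D) is finite; the longest accepting path visits 5 useful states, giving maximum string length 4.
Counting accepting paths from s1 by length: 1 of length 1, 1 of length 2, 2 of length 3, 1 of length 4. Total 5.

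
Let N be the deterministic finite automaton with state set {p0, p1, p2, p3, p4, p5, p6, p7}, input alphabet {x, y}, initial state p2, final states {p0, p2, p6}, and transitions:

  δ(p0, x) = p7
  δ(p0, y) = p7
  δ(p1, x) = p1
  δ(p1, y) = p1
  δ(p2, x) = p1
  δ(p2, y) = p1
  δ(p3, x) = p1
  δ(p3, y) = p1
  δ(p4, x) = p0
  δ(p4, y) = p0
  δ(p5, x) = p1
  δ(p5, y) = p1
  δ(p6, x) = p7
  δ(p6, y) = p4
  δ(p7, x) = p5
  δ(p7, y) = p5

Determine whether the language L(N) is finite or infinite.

finite

The useful states (reachable from p2 and able to reach an accepting state) are {p2}.
Restricted to these states the transition graph has no cycle, so every accepting path has bounded length and L is finite.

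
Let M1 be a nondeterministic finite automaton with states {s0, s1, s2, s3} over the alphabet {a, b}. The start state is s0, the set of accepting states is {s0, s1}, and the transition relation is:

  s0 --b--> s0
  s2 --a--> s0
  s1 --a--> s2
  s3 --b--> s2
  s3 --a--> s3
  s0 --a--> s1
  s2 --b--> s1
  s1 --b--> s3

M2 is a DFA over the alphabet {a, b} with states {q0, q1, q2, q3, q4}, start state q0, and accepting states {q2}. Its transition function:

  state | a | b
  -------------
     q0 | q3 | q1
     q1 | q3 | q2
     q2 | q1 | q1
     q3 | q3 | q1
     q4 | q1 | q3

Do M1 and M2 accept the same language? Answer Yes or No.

No

The empty string ε is accepted by M1 but rejected by M2.
So L(M1) ≠ L(M2).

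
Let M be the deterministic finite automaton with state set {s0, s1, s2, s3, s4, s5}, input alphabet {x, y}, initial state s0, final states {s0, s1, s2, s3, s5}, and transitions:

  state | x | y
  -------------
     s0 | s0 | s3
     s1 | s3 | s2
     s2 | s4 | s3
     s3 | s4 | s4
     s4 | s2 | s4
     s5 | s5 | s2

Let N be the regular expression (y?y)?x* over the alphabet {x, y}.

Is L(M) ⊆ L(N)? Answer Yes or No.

The string xy is in L(M) but not in L(N).
So L(M) ⊄ L(N).

No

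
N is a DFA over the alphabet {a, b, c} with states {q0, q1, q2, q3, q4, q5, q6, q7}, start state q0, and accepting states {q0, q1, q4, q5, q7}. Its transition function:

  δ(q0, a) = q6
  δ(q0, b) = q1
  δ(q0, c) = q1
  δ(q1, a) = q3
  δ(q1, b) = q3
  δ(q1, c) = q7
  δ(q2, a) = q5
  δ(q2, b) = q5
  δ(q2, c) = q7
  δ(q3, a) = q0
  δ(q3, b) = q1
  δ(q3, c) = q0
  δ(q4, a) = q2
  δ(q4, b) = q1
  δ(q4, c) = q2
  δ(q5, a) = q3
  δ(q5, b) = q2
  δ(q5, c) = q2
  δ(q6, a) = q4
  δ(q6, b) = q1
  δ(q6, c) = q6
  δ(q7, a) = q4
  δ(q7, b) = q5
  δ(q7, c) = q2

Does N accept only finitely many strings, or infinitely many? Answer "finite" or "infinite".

infinite

State q0 is reachable from the start and can reach an accepting state, and it lies on the cycle q0 → q1 → q3 → q0.
Traversing that cycle any number of times yields accepted strings of unbounded length, so the language is infinite.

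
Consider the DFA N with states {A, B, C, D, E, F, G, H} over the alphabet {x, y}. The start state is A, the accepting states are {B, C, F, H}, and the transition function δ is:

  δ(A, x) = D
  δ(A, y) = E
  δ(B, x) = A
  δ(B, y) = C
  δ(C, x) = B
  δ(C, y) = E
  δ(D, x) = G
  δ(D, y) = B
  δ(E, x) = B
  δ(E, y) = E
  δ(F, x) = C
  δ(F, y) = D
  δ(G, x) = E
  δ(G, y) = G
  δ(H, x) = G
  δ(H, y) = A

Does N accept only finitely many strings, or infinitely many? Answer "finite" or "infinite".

State A is reachable from the start and can reach an accepting state, and it lies on the cycle A → D → B → A.
Traversing that cycle any number of times yields accepted strings of unbounded length, so the language is infinite.

infinite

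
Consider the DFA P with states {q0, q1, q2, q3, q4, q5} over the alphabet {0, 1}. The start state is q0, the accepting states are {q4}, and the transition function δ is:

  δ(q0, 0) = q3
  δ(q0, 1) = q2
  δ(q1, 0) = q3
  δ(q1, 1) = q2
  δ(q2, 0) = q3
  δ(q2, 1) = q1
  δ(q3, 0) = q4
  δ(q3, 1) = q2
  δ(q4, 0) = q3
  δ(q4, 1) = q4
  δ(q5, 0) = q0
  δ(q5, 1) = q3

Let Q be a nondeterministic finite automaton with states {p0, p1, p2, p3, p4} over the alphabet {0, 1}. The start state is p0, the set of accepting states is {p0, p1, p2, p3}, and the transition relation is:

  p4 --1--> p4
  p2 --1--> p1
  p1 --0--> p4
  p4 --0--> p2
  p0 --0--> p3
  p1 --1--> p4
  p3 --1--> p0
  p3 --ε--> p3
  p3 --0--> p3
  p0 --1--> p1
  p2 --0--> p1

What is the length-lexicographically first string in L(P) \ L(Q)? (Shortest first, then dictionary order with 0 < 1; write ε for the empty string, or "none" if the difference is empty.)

00111

The string 00111 is accepted by P but not by Q.
No shorter string lies in the difference, and 00111 is the lexicographically first length-5 string in L(P) \ L(Q).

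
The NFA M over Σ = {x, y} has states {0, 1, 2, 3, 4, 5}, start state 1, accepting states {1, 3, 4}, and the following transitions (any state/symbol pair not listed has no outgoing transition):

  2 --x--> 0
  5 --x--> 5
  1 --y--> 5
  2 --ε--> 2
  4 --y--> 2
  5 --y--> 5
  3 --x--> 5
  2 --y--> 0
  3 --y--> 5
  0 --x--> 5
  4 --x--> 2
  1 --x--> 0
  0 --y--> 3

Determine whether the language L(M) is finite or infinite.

finite

The useful states (reachable from 1 and able to reach an accepting state) are {0, 1, 3}.
Restricted to these states the transition graph has no cycle, so every accepting path has bounded length and L is finite.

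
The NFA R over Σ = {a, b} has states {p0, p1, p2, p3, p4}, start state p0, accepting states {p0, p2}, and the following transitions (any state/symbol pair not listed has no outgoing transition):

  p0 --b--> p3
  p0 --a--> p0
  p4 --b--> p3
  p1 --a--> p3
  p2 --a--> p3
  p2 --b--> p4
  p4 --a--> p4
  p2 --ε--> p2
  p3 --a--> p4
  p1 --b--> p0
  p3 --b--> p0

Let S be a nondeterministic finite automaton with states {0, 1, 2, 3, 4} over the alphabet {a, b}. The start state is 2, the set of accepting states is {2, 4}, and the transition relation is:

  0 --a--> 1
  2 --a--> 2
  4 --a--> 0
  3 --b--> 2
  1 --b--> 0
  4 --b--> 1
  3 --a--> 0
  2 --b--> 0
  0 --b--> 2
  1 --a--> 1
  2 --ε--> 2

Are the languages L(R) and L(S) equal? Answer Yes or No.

Yes

Exploring the product automaton R × S from the start pair (p0, 2), following both machines on each input symbol, reaches 3 state pairs: (p0, 2), (p3, 0), (p4, 1).
R accepts in {p0, p2} and S accepts in {2, 4}. In every reachable pair the two components are either both accepting — (p0, 2) — or both non-accepting, so no string is accepted by exactly one of the machines: L(R) \ L(S) and L(S) \ L(R) are both empty.
Hence every string is accepted by R iff it is accepted by S, and the two languages coincide.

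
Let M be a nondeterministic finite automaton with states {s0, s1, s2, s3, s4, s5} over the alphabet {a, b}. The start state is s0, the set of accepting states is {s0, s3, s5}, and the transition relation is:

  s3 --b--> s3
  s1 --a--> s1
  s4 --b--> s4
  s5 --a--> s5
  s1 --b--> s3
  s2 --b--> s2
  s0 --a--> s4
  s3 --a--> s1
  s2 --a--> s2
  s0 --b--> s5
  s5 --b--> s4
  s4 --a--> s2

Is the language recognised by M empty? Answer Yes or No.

No

The empty string ε is accepted: the run s0 ends in the accepting state s0.
Since at least one string is accepted, L(M) is not empty.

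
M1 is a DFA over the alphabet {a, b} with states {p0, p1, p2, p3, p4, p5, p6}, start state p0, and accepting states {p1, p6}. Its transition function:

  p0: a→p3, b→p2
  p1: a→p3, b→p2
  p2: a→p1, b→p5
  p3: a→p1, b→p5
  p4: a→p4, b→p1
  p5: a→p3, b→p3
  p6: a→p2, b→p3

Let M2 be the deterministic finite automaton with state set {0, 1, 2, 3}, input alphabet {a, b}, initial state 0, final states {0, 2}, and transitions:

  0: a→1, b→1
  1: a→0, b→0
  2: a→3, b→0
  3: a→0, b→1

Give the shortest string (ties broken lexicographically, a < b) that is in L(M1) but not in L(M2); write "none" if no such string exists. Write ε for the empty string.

Exploring the product automaton M1 × M2 from the start pair (p0, 0), following both machines on each input symbol, reaches 5 state pairs: (p0, 0), (p3, 1), (p2, 1), (p1, 0), (p5, 0).
M1 accepts in {p1, p6} and M2 accepts in {0, 2}. The reachable pairs whose M1-component is accepting are (p1, 0); in each of them the M2-component is accepting too, so the product for L(M1) \ L(M2) (M1-component accepting, M2-component rejecting) has no reachable accepting pair and the difference is empty.
So every string accepted by M1 is also accepted by M2: L(M1) \ L(M2) = ∅ and there is no such string.

none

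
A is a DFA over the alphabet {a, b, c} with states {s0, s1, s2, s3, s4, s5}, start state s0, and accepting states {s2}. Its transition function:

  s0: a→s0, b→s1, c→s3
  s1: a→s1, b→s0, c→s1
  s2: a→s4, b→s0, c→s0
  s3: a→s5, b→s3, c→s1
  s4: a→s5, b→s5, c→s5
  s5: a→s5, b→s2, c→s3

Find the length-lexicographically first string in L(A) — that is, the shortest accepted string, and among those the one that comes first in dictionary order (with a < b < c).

cab

A breadth-first search from s0 reaches an accepting state first via the path s0 → s3 → s5 → s2 on input cab.
No string of length < 3 is accepted (BFS exhausts all shorter strings without reaching an accepting state), and cab is the lexicographically least accepting string of length 3.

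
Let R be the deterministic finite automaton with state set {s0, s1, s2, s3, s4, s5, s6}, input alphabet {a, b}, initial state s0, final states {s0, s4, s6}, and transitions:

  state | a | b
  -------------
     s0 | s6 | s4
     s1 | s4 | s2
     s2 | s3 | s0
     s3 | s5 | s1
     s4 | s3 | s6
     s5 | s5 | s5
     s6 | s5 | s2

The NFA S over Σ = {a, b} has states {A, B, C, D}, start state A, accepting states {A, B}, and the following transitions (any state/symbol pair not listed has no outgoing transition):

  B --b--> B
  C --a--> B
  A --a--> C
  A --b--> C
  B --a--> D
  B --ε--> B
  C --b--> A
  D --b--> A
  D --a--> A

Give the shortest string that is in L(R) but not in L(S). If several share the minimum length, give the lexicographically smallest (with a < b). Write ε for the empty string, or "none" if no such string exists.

The string a is accepted by R but not by S.
No shorter string lies in the difference, and a is the lexicographically first length-1 string in L(R) \ L(S).

a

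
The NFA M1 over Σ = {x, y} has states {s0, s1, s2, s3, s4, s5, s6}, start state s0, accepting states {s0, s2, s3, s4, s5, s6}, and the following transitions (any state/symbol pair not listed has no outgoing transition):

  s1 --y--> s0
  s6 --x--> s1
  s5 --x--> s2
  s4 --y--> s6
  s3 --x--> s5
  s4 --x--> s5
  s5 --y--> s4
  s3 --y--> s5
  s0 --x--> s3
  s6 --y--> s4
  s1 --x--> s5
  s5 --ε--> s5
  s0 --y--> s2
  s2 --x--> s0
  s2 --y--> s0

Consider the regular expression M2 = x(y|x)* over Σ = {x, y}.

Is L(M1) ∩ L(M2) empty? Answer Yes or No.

The string x is accepted by both M1 and M2.
Hence L(M1) ∩ L(M2) ≠ ∅.

No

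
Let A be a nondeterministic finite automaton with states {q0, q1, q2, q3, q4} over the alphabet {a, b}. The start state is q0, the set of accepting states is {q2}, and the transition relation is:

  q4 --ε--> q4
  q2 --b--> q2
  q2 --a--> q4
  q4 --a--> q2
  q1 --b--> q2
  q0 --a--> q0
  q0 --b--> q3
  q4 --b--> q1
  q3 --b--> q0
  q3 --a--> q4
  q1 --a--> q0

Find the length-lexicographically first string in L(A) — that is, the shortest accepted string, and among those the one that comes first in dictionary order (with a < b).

A breadth-first search from q0 reaches an accepting state first via the path q0 → q3 → q4 → q2 on input baa.
No string of length < 3 is accepted (BFS exhausts all shorter strings without reaching an accepting state), and baa is the lexicographically least accepting string of length 3.

baa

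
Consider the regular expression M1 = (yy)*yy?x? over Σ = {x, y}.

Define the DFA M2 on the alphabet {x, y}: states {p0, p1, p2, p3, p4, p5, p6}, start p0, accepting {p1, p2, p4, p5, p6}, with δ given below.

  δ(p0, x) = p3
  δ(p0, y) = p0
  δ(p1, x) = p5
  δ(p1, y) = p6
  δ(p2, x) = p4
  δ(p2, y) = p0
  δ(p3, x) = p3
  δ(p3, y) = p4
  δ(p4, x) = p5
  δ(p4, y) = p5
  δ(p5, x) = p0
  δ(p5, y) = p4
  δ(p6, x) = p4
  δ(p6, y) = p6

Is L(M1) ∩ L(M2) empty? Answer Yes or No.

Converting the expression M1 to a DFA (subset construction, then merging equivalent states) gives the minimal DFA with states {r0, r1, r2, r3}, start state r0, accepting states {r2, r3} and transitions r0: x→r1, y→r2; r1: x→r1, y→r1; r2: x→r3, y→r2; r3: x→r1, y→r1.
Exploring the product automaton M1 × M2 from the start pair (r0, p0), following both machines on each input symbol, reaches 7 state pairs: (r0, p0), (r1, p3), (r2, p0), (r1, p4), (r3, p3), (r1, p5), (r1, p0).
M1 accepts in {r2, r3} and M2 accepts in {p1, p2, p4, p5, p6}; no reachable pair has both components accepting, so no string drives both machines to acceptance simultaneously and L(M1) ∩ L(M2) = ∅.
So no string is accepted by both, and the intersection is empty.

Yes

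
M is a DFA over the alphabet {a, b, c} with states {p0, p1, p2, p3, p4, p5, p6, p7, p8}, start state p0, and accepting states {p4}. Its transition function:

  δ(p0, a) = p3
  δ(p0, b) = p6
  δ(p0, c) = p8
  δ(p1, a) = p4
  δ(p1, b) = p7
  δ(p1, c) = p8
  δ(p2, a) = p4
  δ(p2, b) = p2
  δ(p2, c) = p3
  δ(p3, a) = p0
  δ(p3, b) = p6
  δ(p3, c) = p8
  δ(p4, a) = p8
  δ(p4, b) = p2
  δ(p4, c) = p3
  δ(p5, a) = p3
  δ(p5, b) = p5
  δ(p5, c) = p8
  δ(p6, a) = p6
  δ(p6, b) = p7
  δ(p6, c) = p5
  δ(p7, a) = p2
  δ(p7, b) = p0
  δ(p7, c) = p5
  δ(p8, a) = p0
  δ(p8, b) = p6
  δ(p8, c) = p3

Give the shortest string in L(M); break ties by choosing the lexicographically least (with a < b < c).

bbaa

A breadth-first search from p0 reaches an accepting state first via the path p0 → p6 → p7 → p2 → p4 on input bbaa.
No string of length < 4 is accepted (BFS exhausts all shorter strings without reaching an accepting state), and bbaa is the lexicographically least accepting string of length 4.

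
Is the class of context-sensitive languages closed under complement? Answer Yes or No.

The context-sensitive languages are exactly NSPACE(n), and by the Immerman–Szelepcsényi theorem nondeterministic space classes (from log n up) are closed under complement.
So the context-sensitive languages are closed under complement.

Yes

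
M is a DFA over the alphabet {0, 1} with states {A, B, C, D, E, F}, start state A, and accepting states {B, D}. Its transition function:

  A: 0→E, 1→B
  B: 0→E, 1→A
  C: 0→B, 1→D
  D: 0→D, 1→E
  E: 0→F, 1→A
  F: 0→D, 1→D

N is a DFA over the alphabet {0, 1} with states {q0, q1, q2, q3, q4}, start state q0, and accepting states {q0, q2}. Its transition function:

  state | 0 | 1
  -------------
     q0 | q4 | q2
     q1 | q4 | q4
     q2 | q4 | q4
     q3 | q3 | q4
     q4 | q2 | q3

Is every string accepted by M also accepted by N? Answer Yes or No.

No

The string 000 is in L(M) but not in L(N).
So L(M) ⊄ L(N).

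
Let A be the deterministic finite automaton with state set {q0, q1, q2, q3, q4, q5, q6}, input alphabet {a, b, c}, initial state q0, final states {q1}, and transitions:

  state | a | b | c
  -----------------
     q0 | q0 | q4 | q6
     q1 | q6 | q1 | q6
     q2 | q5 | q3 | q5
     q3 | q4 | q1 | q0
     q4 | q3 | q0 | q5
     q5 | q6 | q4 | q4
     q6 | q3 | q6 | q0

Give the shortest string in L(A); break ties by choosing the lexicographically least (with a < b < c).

bab

A breadth-first search from q0 reaches an accepting state first via the path q0 → q4 → q3 → q1 on input bab.
No string of length < 3 is accepted (BFS exhausts all shorter strings without reaching an accepting state), and bab is the lexicographically least accepting string of length 3.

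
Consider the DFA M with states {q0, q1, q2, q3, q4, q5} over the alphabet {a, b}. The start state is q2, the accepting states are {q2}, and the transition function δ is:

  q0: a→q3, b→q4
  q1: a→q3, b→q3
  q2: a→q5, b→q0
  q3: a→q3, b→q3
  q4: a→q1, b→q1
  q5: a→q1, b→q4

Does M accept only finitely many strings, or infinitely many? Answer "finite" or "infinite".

The useful states (reachable from q2 and able to reach an accepting state) are {q2}.
Restricted to these states the transition graph has no cycle, so every accepting path has bounded length and L is finite.

finite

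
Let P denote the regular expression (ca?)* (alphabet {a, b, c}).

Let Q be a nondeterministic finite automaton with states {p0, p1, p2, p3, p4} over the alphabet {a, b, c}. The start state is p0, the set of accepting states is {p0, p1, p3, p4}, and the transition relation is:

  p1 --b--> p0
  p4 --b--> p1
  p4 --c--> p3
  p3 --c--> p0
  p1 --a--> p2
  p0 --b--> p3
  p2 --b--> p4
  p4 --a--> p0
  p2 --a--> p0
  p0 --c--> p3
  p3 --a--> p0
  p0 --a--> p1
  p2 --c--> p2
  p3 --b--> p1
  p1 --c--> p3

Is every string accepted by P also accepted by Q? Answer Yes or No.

Yes

Converting the expression P to a DFA (subset construction, then merging equivalent states) gives the minimal DFA with states {r0, r1, r2}, start state r0, accepting states {r0, r2} and transitions r0: a→r1, b→r1, c→r2; r1: a→r1, b→r1, c→r1; r2: a→r0, b→r1, c→r2.
Exploring the product automaton P × Q from the start pair (r0, p0), following both machines on each input symbol, reaches 9 state pairs: (r0, p0), (r1, p1), (r1, p3), (r2, p3), (r1, p2), (r1, p0), (r2, p0), (r1, p4), (r0, p1).
P accepts in {r0, r2} and Q accepts in {p0, p1, p3, p4}. The reachable pairs whose P-component is accepting are (r0, p0), (r2, p3), (r2, p0), (r0, p1); in each of them the Q-component is accepting too, so the product for L(P) \ L(Q) (P-component accepting, Q-component rejecting) has no reachable accepting pair and the difference is empty.
Hence every string in L(P) is also in L(Q).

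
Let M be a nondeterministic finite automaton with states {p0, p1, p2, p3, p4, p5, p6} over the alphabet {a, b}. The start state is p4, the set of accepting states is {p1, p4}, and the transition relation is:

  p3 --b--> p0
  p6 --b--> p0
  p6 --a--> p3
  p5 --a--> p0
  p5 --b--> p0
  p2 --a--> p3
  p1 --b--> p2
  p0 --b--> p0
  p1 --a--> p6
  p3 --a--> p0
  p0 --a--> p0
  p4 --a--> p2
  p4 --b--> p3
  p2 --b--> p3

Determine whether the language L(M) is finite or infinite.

The useful states (reachable from p4 and able to reach an accepting state) are {p4}.
Restricted to these states the transition graph has no cycle, so every accepting path has bounded length and L is finite.

finite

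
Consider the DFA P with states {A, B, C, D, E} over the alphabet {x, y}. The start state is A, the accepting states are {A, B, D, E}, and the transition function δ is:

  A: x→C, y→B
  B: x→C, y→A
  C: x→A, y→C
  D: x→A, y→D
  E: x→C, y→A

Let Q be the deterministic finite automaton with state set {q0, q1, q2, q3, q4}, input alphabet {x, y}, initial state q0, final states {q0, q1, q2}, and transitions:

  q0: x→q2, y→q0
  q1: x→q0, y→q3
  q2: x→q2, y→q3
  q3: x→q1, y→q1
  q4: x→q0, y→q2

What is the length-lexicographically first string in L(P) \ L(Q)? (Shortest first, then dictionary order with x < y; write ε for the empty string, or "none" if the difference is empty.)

xxy

The string xxy is accepted by P but not by Q.
No shorter string lies in the difference, and xxy is the lexicographically first length-3 string in L(P) \ L(Q).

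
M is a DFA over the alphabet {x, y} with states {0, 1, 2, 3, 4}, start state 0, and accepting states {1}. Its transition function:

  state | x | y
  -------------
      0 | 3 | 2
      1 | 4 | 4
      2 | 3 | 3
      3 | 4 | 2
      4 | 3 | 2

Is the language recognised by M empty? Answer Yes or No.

Yes

The states reachable from the start state are {0, 2, 3, 4}.
None of the accepting states {1} is reachable, so no string is accepted and L(M) = ∅.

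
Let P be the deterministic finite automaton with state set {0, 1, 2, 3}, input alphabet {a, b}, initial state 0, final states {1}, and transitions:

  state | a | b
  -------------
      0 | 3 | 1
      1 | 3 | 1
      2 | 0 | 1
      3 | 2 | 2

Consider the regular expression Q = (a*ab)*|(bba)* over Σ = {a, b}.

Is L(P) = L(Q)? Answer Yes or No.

The string b is accepted by P but rejected by Q.
So L(P) ≠ L(Q).

No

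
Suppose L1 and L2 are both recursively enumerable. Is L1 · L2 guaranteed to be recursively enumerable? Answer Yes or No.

Dovetail over all split points of the input and all step bounds t = 1, 2, …, simulating the recogniser for L₁ on the prefix and the recogniser for L₂ on the suffix for t steps; accept if for some split both accept.
So the recursively enumerable languages are closed under concatenation.

Yes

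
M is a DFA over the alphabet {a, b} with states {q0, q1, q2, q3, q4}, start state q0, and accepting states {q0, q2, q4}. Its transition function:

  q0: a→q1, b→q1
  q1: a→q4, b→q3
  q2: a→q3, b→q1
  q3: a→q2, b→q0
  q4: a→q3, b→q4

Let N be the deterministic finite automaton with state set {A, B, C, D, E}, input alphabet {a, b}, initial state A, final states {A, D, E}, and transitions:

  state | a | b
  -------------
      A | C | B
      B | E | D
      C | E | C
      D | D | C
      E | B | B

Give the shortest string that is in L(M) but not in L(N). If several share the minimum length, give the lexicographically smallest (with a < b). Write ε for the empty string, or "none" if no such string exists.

aab

The string aab is accepted by M but not by N.
No shorter string lies in the difference, and aab is the lexicographically first length-3 string in L(M) \ L(N).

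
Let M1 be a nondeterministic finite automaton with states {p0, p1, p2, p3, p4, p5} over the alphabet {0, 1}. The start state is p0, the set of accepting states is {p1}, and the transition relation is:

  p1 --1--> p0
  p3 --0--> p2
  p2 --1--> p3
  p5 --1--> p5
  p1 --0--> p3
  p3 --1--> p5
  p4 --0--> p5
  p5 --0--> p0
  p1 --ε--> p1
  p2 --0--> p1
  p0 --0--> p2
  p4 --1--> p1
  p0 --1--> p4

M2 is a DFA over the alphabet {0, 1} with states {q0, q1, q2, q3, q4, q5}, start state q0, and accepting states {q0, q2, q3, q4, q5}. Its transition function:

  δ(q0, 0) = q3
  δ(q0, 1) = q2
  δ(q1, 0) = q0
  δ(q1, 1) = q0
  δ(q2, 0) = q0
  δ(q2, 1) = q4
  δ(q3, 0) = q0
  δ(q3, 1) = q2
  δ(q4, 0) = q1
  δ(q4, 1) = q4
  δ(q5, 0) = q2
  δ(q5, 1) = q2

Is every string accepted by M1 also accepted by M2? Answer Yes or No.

Exploring the product automaton M1 × M2 from the start pair (p0, q0), following both machines on each input symbol, reaches 24 state pairs: (p0, q0), (p2, q3), (p4, q2), (p1, q0), (p3, q2), (p5, q0), (p1, q4), (p3, q3), (p0, q2), (p2, q0), (p5, q4), (p0, q3), (p5, q2), (p3, q1), (p0, q4), (p4, q4), (p1, q3), (p0, q1), (p2, q1), (p5, q1), (p3, q0), (p4, q0), (p5, q3), (p1, q2).
M1 accepts in {p1} and M2 accepts in {q0, q2, q3, q4, q5}. The reachable pairs whose M1-component is accepting are (p1, q0), (p1, q4), (p1, q3), (p1, q2); in each of them the M2-component is accepting too, so the product for L(M1) \ L(M2) (M1-component accepting, M2-component rejecting) has no reachable accepting pair and the difference is empty.
Hence every string in L(M1) is also in L(M2).

Yes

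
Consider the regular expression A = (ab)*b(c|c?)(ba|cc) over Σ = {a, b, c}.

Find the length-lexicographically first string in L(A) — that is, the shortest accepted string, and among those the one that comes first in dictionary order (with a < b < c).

By inspection of the expression, no string of length less than 3 matches, and bba is the lexicographically first match of length 3.

bba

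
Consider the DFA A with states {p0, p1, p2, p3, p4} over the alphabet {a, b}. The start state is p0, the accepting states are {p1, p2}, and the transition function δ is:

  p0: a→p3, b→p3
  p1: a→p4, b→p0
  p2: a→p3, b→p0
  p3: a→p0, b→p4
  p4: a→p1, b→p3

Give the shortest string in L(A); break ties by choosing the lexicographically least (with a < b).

A breadth-first search from p0 reaches an accepting state first via the path p0 → p3 → p4 → p1 on input aba.
No string of length < 3 is accepted (BFS exhausts all shorter strings without reaching an accepting state), and aba is the lexicographically least accepting string of length 3.

aba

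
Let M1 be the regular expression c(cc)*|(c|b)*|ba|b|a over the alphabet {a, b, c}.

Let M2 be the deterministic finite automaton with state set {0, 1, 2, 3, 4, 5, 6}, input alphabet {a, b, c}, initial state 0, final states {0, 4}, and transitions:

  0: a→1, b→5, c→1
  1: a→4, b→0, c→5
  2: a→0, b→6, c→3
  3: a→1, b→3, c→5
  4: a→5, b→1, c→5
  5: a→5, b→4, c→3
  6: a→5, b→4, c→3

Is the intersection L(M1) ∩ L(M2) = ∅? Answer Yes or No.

No

The empty string ε is accepted by both M1 and M2.
Hence L(M1) ∩ L(M2) ≠ ∅.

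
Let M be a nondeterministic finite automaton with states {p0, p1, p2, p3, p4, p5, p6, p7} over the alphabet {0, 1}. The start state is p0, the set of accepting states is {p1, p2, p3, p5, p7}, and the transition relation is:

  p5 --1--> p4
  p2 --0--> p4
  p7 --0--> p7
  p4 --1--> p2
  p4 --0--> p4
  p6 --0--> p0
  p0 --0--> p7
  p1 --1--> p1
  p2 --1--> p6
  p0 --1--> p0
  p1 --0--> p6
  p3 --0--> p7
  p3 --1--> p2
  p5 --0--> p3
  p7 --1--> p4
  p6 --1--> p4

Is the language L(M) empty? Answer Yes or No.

The string 0 is accepted: the run p0 → p7 ends in the accepting state p7.
Since at least one string is accepted, L(M) is not empty.

No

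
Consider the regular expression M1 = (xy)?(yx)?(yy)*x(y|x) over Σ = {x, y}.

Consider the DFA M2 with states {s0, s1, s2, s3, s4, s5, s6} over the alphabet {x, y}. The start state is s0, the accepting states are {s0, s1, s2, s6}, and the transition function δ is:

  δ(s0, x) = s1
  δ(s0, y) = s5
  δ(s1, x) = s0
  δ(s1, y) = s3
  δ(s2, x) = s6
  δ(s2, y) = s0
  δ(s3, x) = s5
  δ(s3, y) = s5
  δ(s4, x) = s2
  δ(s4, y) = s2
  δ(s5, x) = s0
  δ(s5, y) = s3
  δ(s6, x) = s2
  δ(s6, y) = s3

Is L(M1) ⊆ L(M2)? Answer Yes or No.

The string xy is in L(M1) but not in L(M2).
So L(M1) ⊄ L(M2).

No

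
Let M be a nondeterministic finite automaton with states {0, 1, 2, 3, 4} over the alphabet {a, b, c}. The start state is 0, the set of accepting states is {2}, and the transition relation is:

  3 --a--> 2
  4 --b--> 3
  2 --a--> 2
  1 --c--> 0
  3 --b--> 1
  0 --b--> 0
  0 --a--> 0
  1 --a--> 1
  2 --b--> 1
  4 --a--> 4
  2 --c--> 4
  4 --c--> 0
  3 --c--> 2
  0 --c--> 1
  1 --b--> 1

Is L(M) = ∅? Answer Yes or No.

Yes

The states reachable from the start state are {0, 1}.
None of the accepting states {2} is reachable, so no string is accepted and L(M) = ∅.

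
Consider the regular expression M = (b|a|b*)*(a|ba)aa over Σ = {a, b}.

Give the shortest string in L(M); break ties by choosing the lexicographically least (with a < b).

By inspection of the expression, no string of length less than 3 matches, and aaa is the lexicographically first match of length 3.

aaa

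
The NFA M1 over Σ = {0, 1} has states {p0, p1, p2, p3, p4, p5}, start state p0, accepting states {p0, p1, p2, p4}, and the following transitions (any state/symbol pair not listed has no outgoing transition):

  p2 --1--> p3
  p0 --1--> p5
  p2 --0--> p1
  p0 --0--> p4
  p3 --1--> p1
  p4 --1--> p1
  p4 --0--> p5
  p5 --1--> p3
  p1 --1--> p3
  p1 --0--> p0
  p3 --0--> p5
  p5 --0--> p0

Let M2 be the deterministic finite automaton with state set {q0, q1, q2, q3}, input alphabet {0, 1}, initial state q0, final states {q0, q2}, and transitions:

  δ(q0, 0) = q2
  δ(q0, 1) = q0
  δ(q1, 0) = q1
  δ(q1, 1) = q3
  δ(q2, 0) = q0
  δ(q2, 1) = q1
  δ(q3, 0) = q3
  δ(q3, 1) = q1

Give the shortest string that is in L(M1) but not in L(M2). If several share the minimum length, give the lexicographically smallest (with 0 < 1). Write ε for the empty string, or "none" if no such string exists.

The string 01 is accepted by M1 but not by M2.
No shorter string lies in the difference, and 01 is the lexicographically first length-2 string in L(M1) \ L(M2).

01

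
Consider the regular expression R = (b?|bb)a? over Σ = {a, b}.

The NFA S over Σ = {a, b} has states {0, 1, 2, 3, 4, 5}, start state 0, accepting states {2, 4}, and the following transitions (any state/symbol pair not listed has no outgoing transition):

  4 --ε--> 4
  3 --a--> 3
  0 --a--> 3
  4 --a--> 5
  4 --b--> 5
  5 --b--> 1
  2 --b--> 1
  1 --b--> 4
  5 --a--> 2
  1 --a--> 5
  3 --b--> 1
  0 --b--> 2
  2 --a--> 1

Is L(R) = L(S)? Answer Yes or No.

No

The empty string ε is accepted by R but rejected by S.
So L(R) ≠ L(S).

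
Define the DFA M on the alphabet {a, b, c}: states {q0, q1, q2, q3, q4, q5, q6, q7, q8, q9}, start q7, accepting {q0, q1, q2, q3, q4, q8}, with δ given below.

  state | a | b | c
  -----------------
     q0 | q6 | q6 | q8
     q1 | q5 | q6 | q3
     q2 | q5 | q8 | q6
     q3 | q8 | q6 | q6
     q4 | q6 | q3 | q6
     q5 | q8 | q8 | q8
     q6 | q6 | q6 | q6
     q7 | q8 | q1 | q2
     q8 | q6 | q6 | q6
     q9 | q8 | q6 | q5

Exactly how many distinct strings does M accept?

The useful subgraph on states {q1, q2, q3, q5, q7, q8} is acyclic, so L(M) is finite; the longest accepting path visits 4 useful states, giving maximum string length 3.
Counting accepting paths from q7 by length: 3 of length 1, 2 of length 2, 7 of length 3. Total 12.

12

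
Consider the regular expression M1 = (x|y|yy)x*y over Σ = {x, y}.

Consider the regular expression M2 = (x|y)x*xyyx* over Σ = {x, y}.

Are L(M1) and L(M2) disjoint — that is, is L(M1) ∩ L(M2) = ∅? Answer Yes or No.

Yes

Converting the expression M1 to a DFA (subset construction, then merging equivalent states) gives the minimal DFA with states {r0, r1, r2, r3, r4, r5}, start state r0, accepting states {r3, r4} and transitions r0: x→r1, y→r2; r1: x→r1, y→r3; r2: x→r1, y→r4; r3: x→r5, y→r5; r4: x→r1, y→r3; r5: x→r5, y→r5.
Converting the expression M2 to a DFA (subset construction, then merging equivalent states) gives the minimal DFA with states {t0, t1, t2, t3, t4, t5}, start state t0, accepting states {t5} and transitions t0: x→t1, y→t1; t1: x→t2, y→t3; t2: x→t2, y→t4; t3: x→t3, y→t3; t4: x→t3, y→t5; t5: x→t5, y→t3.
Exploring the product automaton M1 × M2 from the start pair (r0, t0), following both machines on each input symbol, reaches 10 state pairs: (r0, t0), (r1, t1), (r2, t1), (r1, t2), (r3, t3), (r4, t3), (r3, t4), (r5, t3), (r1, t3), (r5, t5).
M1 accepts in {r3, r4} and M2 accepts in {t5}; no reachable pair has both components accepting, so no string drives both machines to acceptance simultaneously and L(M1) ∩ L(M2) = ∅.
So no string is accepted by both, and the intersection is empty.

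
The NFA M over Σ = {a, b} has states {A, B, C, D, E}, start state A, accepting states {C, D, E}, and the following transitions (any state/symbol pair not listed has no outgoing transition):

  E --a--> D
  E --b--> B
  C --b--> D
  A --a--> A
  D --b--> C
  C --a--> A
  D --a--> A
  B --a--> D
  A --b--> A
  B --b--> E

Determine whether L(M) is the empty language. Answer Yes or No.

The states reachable from the start state are {A}.
None of the accepting states {C, D, E} is reachable, so no string is accepted and L(M) = ∅.

Yes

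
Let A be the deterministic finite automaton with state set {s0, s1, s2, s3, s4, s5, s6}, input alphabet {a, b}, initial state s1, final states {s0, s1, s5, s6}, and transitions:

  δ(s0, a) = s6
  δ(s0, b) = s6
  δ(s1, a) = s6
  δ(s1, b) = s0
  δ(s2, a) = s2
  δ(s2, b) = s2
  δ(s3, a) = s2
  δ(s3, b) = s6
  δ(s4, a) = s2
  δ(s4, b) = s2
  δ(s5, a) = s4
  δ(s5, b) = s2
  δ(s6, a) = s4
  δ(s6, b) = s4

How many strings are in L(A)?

The useful subgraph on states {s0, s1, s6} is acyclic, so L(A) is finite; the longest accepting path visits 3 useful states, giving maximum string length 2.
Counting accepting paths from s1 by length: 1 of length 0, 2 of length 1, 2 of length 2. Total 5.

5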